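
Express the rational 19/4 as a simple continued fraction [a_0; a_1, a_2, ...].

Run the Euclidean algorithm on 19 and 4; the successive quotients are the partial quotients a_0, a_1, ... (each step inverts the fractional part left over by the previous one):
  19 = 4*4 + 3, so a_0 = 4.
  4 = 1*3 + 1, so a_1 = 1.
  3 = 3*1 + 0, so a_2 = 3.
The remainder reaches 0 after 3 divisions, so the expansion has 3 partial quotients, read off in order.

[4; 1, 3]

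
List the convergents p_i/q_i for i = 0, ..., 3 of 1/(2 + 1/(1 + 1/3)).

0/1, 1/2, 1/3, 4/11

Using the convergent recurrence p_i = a_i*p_{i-1} + p_{i-2}, q_i = a_i*q_{i-1} + q_{i-2} with p_{-2}=0, p_{-1}=1, q_{-2}=1, q_{-1}=0:
  i=0: a_0=0, p_0 = 0*1 + 0 = 0, q_0 = 0*0 + 1 = 1.
  i=1: a_1=2, p_1 = 2*0 + 1 = 1, q_1 = 2*1 + 0 = 2.
  i=2: a_2=1, p_2 = 1*1 + 0 = 1, q_2 = 1*2 + 1 = 3.
  i=3: a_3=3, p_3 = 3*1 + 1 = 4, q_3 = 3*3 + 2 = 11.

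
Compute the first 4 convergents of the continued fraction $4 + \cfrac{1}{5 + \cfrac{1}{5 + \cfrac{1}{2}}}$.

Using the convergent recurrence p_i = a_i*p_{i-1} + p_{i-2}, q_i = a_i*q_{i-1} + q_{i-2} with p_{-2}=0, p_{-1}=1, q_{-2}=1, q_{-1}=0:
  i=0: a_0=4, p_0 = 4*1 + 0 = 4, q_0 = 4*0 + 1 = 1.
  i=1: a_1=5, p_1 = 5*4 + 1 = 21, q_1 = 5*1 + 0 = 5.
  i=2: a_2=5, p_2 = 5*21 + 4 = 109, q_2 = 5*5 + 1 = 26.
  i=3: a_3=2, p_3 = 2*109 + 21 = 239, q_3 = 2*26 + 5 = 57.

4/1, 21/5, 109/26, 239/57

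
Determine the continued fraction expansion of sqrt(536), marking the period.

Write x_i = (sqrt(536) + m_i)/d_i with (m_0, d_0) = (0, 1). a_0 = floor(sqrt(536)) = 23, since 23^2 = 529 <= 536 < 576 = 24^2.
Iterate m_{i+1} = d_i*a_i - m_i, d_{i+1} = (536 - m_{i+1}^2)/d_i, a_{i+1} = floor((a_0 + m_{i+1})/d_{i+1}):
  m_1 = 1*23 - 0 = 23, d_1 = (536 - 23^2)/1 = 7/1 = 7, a_1 = floor((23 + 23)/7) = 6.
  m_2 = 7*6 - 23 = 19, d_2 = (536 - 19^2)/7 = 175/7 = 25, a_2 = floor((23 + 19)/25) = 1.
  m_3 = 25*1 - 19 = 6, d_3 = (536 - 6^2)/25 = 500/25 = 20, a_3 = floor((23 + 6)/20) = 1.
  m_4 = 20*1 - 6 = 14, d_4 = (536 - 14^2)/20 = 340/20 = 17, a_4 = floor((23 + 14)/17) = 2.
  m_5 = 17*2 - 14 = 20, d_5 = (536 - 20^2)/17 = 136/17 = 8, a_5 = floor((23 + 20)/8) = 5.
  m_6 = 8*5 - 20 = 20, d_6 = (536 - 20^2)/8 = 136/8 = 17, a_6 = floor((23 + 20)/17) = 2.
  m_7 = 17*2 - 20 = 14, d_7 = (536 - 14^2)/17 = 340/17 = 20, a_7 = floor((23 + 14)/20) = 1.
  m_8 = 20*1 - 14 = 6, d_8 = (536 - 6^2)/20 = 500/20 = 25, a_8 = floor((23 + 6)/25) = 1.
  m_9 = 25*1 - 6 = 19, d_9 = (536 - 19^2)/25 = 175/25 = 7, a_9 = floor((23 + 19)/7) = 6.
  m_10 = 7*6 - 19 = 23, d_10 = (536 - 23^2)/7 = 7/7 = 1, a_10 = floor((23 + 23)/1) = 46.
  m_11 = 1*46 - 23 = 23, d_11 = (536 - 23^2)/1 = 7/1 = 7: (m_11, d_11) = (m_1, d_1) = (23, 7), so from here the quotients repeat a_1, ..., a_10; the period length is 10.
Hence the expansion of sqrt(536) is a_0 = 23 followed by the repeating block 6, 1, 1, 2, 5, 2, 1, 1, 6, 46 (period 10).

[23; (6, 1, 1, 2, 5, 2, 1, 1, 6, 46)]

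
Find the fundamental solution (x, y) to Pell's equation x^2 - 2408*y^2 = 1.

(x, y) = (687, 14)

First expand sqrt(2408) as a continued fraction. With x_i = (sqrt(2408) + m_i)/d_i and (m_0, d_0) = (0, 1): a_0 = floor(sqrt(2408)) = 49, since 49^2 = 2401 <= 2408 < 2500 = 50^2.
Iterate m_{i+1} = d_i*a_i - m_i, d_{i+1} = (2408 - m_{i+1}^2)/d_i, a_{i+1} = floor((a_0 + m_{i+1})/d_{i+1}):
  m_1 = 1*49 - 0 = 49, d_1 = (2408 - 49^2)/1 = 7/1 = 7, a_1 = floor((49 + 49)/7) = 14.
  m_2 = 7*14 - 49 = 49, d_2 = (2408 - 49^2)/7 = 7/7 = 1, a_2 = floor((49 + 49)/1) = 98.
  m_3 = 1*98 - 49 = 49, d_3 = (2408 - 49^2)/1 = 7/1 = 7: (m_3, d_3) = (m_1, d_1) = (49, 7), so from here the quotients repeat a_1, a_2; the period length is 2.
So sqrt(2408) = [49; (14, 98)] with period length k = 2.
k is even, so the fundamental solution of x^2 - 2408y^2 = 1 is (p_{k-1}, q_{k-1}) = (p_1, q_1); compute convergents through index 1.
Convergents (p_i = a_i*p_{i-1} + p_{i-2}, q_i = a_i*q_{i-1} + q_{i-2} with p_{-2}=0, p_{-1}=1, q_{-2}=1, q_{-1}=0):
  i=0: a_0=49, p_0 = 49*1 + 0 = 49, q_0 = 49*0 + 1 = 1.
  i=1: a_1=14, p_1 = 14*49 + 1 = 687, q_1 = 14*1 + 0 = 14.
Check: 687^2 - 2408*14^2 = 471969 - 471968 = 1, so (x, y) = (687, 14) solves the equation, and by the theorem it is the least positive solution.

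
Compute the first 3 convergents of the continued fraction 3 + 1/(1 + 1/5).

3/1, 4/1, 23/6

Using the convergent recurrence p_i = a_i*p_{i-1} + p_{i-2}, q_i = a_i*q_{i-1} + q_{i-2} with p_{-2}=0, p_{-1}=1, q_{-2}=1, q_{-1}=0:
  i=0: a_0=3, p_0 = 3*1 + 0 = 3, q_0 = 3*0 + 1 = 1.
  i=1: a_1=1, p_1 = 1*3 + 1 = 4, q_1 = 1*1 + 0 = 1.
  i=2: a_2=5, p_2 = 5*4 + 3 = 23, q_2 = 5*1 + 1 = 6.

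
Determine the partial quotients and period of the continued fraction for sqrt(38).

Write x_i = (sqrt(38) + m_i)/d_i with (m_0, d_0) = (0, 1). a_0 = floor(sqrt(38)) = 6, since 6^2 = 36 <= 38 < 49 = 7^2.
Iterate m_{i+1} = d_i*a_i - m_i, d_{i+1} = (38 - m_{i+1}^2)/d_i, a_{i+1} = floor((a_0 + m_{i+1})/d_{i+1}):
  m_1 = 1*6 - 0 = 6, d_1 = (38 - 6^2)/1 = 2/1 = 2, a_1 = floor((6 + 6)/2) = 6.
  m_2 = 2*6 - 6 = 6, d_2 = (38 - 6^2)/2 = 2/2 = 1, a_2 = floor((6 + 6)/1) = 12.
  m_3 = 1*12 - 6 = 6, d_3 = (38 - 6^2)/1 = 2/1 = 2: (m_3, d_3) = (m_1, d_1) = (6, 2), so from here the quotients repeat a_1, a_2; the period length is 2.
Hence the expansion of sqrt(38) is a_0 = 6 followed by the repeating block 6, 12 (period 2).

[6; (6, 12)]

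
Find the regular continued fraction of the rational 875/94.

[9; 3, 4, 7]

Run the Euclidean algorithm on 875 and 94; the successive quotients are the partial quotients a_0, a_1, ... (each step inverts the fractional part left over by the previous one):
  875 = 9*94 + 29, so a_0 = 9.
  94 = 3*29 + 7, so a_1 = 3.
  29 = 4*7 + 1, so a_2 = 4.
  7 = 7*1 + 0, so a_3 = 7.
The remainder reaches 0 after 4 divisions, so the expansion has 4 partial quotients, read off in order.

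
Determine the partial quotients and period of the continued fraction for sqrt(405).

[20; (8, 40)]

Write x_i = (sqrt(405) + m_i)/d_i with (m_0, d_0) = (0, 1). a_0 = floor(sqrt(405)) = 20, since 20^2 = 400 <= 405 < 441 = 21^2.
Iterate m_{i+1} = d_i*a_i - m_i, d_{i+1} = (405 - m_{i+1}^2)/d_i, a_{i+1} = floor((a_0 + m_{i+1})/d_{i+1}):
  m_1 = 1*20 - 0 = 20, d_1 = (405 - 20^2)/1 = 5/1 = 5, a_1 = floor((20 + 20)/5) = 8.
  m_2 = 5*8 - 20 = 20, d_2 = (405 - 20^2)/5 = 5/5 = 1, a_2 = floor((20 + 20)/1) = 40.
  m_3 = 1*40 - 20 = 20, d_3 = (405 - 20^2)/1 = 5/1 = 5: (m_3, d_3) = (m_1, d_1) = (20, 5), so from here the quotients repeat a_1, a_2; the period length is 2.
Hence the expansion of sqrt(405) is a_0 = 20 followed by the repeating block 8, 40 (period 2).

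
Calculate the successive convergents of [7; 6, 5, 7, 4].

Using the convergent recurrence p_i = a_i*p_{i-1} + p_{i-2}, q_i = a_i*q_{i-1} + q_{i-2} with p_{-2}=0, p_{-1}=1, q_{-2}=1, q_{-1}=0:
  i=0: a_0=7, p_0 = 7*1 + 0 = 7, q_0 = 7*0 + 1 = 1.
  i=1: a_1=6, p_1 = 6*7 + 1 = 43, q_1 = 6*1 + 0 = 6.
  i=2: a_2=5, p_2 = 5*43 + 7 = 222, q_2 = 5*6 + 1 = 31.
  i=3: a_3=7, p_3 = 7*222 + 43 = 1597, q_3 = 7*31 + 6 = 223.
  i=4: a_4=4, p_4 = 4*1597 + 222 = 6610, q_4 = 4*223 + 31 = 923.

7/1, 43/6, 222/31, 1597/223, 6610/923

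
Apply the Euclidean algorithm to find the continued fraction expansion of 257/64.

[4; 64]

Run the Euclidean algorithm on 257 and 64; the successive quotients are the partial quotients a_0, a_1, ... (each step inverts the fractional part left over by the previous one):
  257 = 4*64 + 1, so a_0 = 4.
  64 = 64*1 + 0, so a_1 = 64.
The remainder reaches 0 after 2 divisions, so the expansion has 2 partial quotients, read off in order.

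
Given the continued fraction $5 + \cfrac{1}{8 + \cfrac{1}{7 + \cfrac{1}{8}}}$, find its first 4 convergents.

Using the convergent recurrence p_i = a_i*p_{i-1} + p_{i-2}, q_i = a_i*q_{i-1} + q_{i-2} with p_{-2}=0, p_{-1}=1, q_{-2}=1, q_{-1}=0:
  i=0: a_0=5, p_0 = 5*1 + 0 = 5, q_0 = 5*0 + 1 = 1.
  i=1: a_1=8, p_1 = 8*5 + 1 = 41, q_1 = 8*1 + 0 = 8.
  i=2: a_2=7, p_2 = 7*41 + 5 = 292, q_2 = 7*8 + 1 = 57.
  i=3: a_3=8, p_3 = 8*292 + 41 = 2377, q_3 = 8*57 + 8 = 464.

5/1, 41/8, 292/57, 2377/464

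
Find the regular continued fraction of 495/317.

[1; 1, 1, 3, 1, 1, 3, 2, 2]

Run the Euclidean algorithm on 495 and 317; the successive quotients are the partial quotients a_0, a_1, ... (each step inverts the fractional part left over by the previous one):
  495 = 1*317 + 178, so a_0 = 1.
  317 = 1*178 + 139, so a_1 = 1.
  178 = 1*139 + 39, so a_2 = 1.
  139 = 3*39 + 22, so a_3 = 3.
  39 = 1*22 + 17, so a_4 = 1.
  22 = 1*17 + 5, so a_5 = 1.
  17 = 3*5 + 2, so a_6 = 3.
  5 = 2*2 + 1, so a_7 = 2.
  2 = 2*1 + 0, so a_8 = 2.
The remainder reaches 0 after 9 divisions, so the expansion has 9 partial quotients, read off in order.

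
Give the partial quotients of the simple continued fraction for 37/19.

[1; 1, 18]

Run the Euclidean algorithm on 37 and 19; the successive quotients are the partial quotients a_0, a_1, ... (each step inverts the fractional part left over by the previous one):
  37 = 1*19 + 18, so a_0 = 1.
  19 = 1*18 + 1, so a_1 = 1.
  18 = 18*1 + 0, so a_2 = 18.
The remainder reaches 0 after 3 divisions, so the expansion has 3 partial quotients, read off in order.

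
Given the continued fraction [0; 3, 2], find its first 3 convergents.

Using the convergent recurrence p_i = a_i*p_{i-1} + p_{i-2}, q_i = a_i*q_{i-1} + q_{i-2} with p_{-2}=0, p_{-1}=1, q_{-2}=1, q_{-1}=0:
  i=0: a_0=0, p_0 = 0*1 + 0 = 0, q_0 = 0*0 + 1 = 1.
  i=1: a_1=3, p_1 = 3*0 + 1 = 1, q_1 = 3*1 + 0 = 3.
  i=2: a_2=2, p_2 = 2*1 + 0 = 2, q_2 = 2*3 + 1 = 7.

0/1, 1/3, 2/7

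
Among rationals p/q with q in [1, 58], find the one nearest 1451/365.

163/41

Expand x = 1451/365 as a continued fraction with the Euclidean algorithm:
  1451 = 3*365 + 356, so a_0 = 3.
  365 = 1*356 + 9, so a_1 = 1.
  356 = 39*9 + 5, so a_2 = 39.
  9 = 1*5 + 4, so a_3 = 1.
  5 = 1*4 + 1, so a_4 = 1.
  4 = 4*1 + 0, so a_5 = 4.
so x = [3; 1, 39, 1, 1, 4].
Convergents (p_i = a_i*p_{i-1} + p_{i-2}, q_i = a_i*q_{i-1} + q_{i-2} with p_{-2}=0, p_{-1}=1, q_{-2}=1, q_{-1}=0), until the denominator exceeds 58:
  i=0: a_0=3, p_0 = 3*1 + 0 = 3, q_0 = 3*0 + 1 = 1.
  i=1: a_1=1, p_1 = 1*3 + 1 = 4, q_1 = 1*1 + 0 = 1.
  i=2: a_2=39, p_2 = 39*4 + 3 = 159, q_2 = 39*1 + 1 = 40.
  i=3: a_3=1, p_3 = 1*159 + 4 = 163, q_3 = 1*40 + 1 = 41.
  i=4: a_4=1, p_4 = 1*163 + 159 = 322, q_4 = 1*41 + 40 = 81.
q_4 = 81 > 58, so the last convergent with denominator <= 58 is p_3/q_3 = 163/41.
The closest fraction with denominator <= 58 is either p_3/q_3 or the intermediate fraction (k*p_3 + p_2)/(k*q_3 + q_2) with the largest k >= 1 whose denominator stays <= 58; these approach x as k grows, and every other convergent or intermediate fraction in range is farther away.
Largest k: floor((58 - q_2)/q_3) = floor((58 - 40)/41) = 0.
Since k = 0, no intermediate fraction beyond p_3/q_3 has denominator <= 58, so the convergent 163/41 is the closest (its error is |1451*41 - 163*365|/(365*41) = 4/14965).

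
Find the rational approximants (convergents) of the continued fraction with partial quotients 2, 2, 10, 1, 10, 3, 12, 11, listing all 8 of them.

Using the convergent recurrence p_i = a_i*p_{i-1} + p_{i-2}, q_i = a_i*q_{i-1} + q_{i-2} with p_{-2}=0, p_{-1}=1, q_{-2}=1, q_{-1}=0:
  i=0: a_0=2, p_0 = 2*1 + 0 = 2, q_0 = 2*0 + 1 = 1.
  i=1: a_1=2, p_1 = 2*2 + 1 = 5, q_1 = 2*1 + 0 = 2.
  i=2: a_2=10, p_2 = 10*5 + 2 = 52, q_2 = 10*2 + 1 = 21.
  i=3: a_3=1, p_3 = 1*52 + 5 = 57, q_3 = 1*21 + 2 = 23.
  i=4: a_4=10, p_4 = 10*57 + 52 = 622, q_4 = 10*23 + 21 = 251.
  i=5: a_5=3, p_5 = 3*622 + 57 = 1923, q_5 = 3*251 + 23 = 776.
  i=6: a_6=12, p_6 = 12*1923 + 622 = 23698, q_6 = 12*776 + 251 = 9563.
  i=7: a_7=11, p_7 = 11*23698 + 1923 = 262601, q_7 = 11*9563 + 776 = 105969.

2/1, 5/2, 52/21, 57/23, 622/251, 1923/776, 23698/9563, 262601/105969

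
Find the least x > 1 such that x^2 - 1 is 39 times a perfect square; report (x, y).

First expand sqrt(39) as a continued fraction. With x_i = (sqrt(39) + m_i)/d_i and (m_0, d_0) = (0, 1): a_0 = floor(sqrt(39)) = 6, since 6^2 = 36 <= 39 < 49 = 7^2.
Iterate m_{i+1} = d_i*a_i - m_i, d_{i+1} = (39 - m_{i+1}^2)/d_i, a_{i+1} = floor((a_0 + m_{i+1})/d_{i+1}):
  m_1 = 1*6 - 0 = 6, d_1 = (39 - 6^2)/1 = 3/1 = 3, a_1 = floor((6 + 6)/3) = 4.
  m_2 = 3*4 - 6 = 6, d_2 = (39 - 6^2)/3 = 3/3 = 1, a_2 = floor((6 + 6)/1) = 12.
  m_3 = 1*12 - 6 = 6, d_3 = (39 - 6^2)/1 = 3/1 = 3: (m_3, d_3) = (m_1, d_1) = (6, 3), so from here the quotients repeat a_1, a_2; the period length is 2.
So sqrt(39) = [6; (4, 12)] with period length k = 2.
k is even, so the fundamental solution of x^2 - 39y^2 = 1 is (p_{k-1}, q_{k-1}) = (p_1, q_1); compute convergents through index 1.
Convergents (p_i = a_i*p_{i-1} + p_{i-2}, q_i = a_i*q_{i-1} + q_{i-2} with p_{-2}=0, p_{-1}=1, q_{-2}=1, q_{-1}=0):
  i=0: a_0=6, p_0 = 6*1 + 0 = 6, q_0 = 6*0 + 1 = 1.
  i=1: a_1=4, p_1 = 4*6 + 1 = 25, q_1 = 4*1 + 0 = 4.
Check: 25^2 - 39*4^2 = 625 - 624 = 1, so (x, y) = (25, 4) solves the equation, and by the theorem it is the least positive solution.

(x, y) = (25, 4)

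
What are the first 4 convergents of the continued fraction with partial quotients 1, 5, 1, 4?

Using the convergent recurrence p_i = a_i*p_{i-1} + p_{i-2}, q_i = a_i*q_{i-1} + q_{i-2} with p_{-2}=0, p_{-1}=1, q_{-2}=1, q_{-1}=0:
  i=0: a_0=1, p_0 = 1*1 + 0 = 1, q_0 = 1*0 + 1 = 1.
  i=1: a_1=5, p_1 = 5*1 + 1 = 6, q_1 = 5*1 + 0 = 5.
  i=2: a_2=1, p_2 = 1*6 + 1 = 7, q_2 = 1*5 + 1 = 6.
  i=3: a_3=4, p_3 = 4*7 + 6 = 34, q_3 = 4*6 + 5 = 29.

1/1, 6/5, 7/6, 34/29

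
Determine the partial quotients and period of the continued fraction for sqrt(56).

Write x_i = (sqrt(56) + m_i)/d_i with (m_0, d_0) = (0, 1). a_0 = floor(sqrt(56)) = 7, since 7^2 = 49 <= 56 < 64 = 8^2.
Iterate m_{i+1} = d_i*a_i - m_i, d_{i+1} = (56 - m_{i+1}^2)/d_i, a_{i+1} = floor((a_0 + m_{i+1})/d_{i+1}):
  m_1 = 1*7 - 0 = 7, d_1 = (56 - 7^2)/1 = 7/1 = 7, a_1 = floor((7 + 7)/7) = 2.
  m_2 = 7*2 - 7 = 7, d_2 = (56 - 7^2)/7 = 7/7 = 1, a_2 = floor((7 + 7)/1) = 14.
  m_3 = 1*14 - 7 = 7, d_3 = (56 - 7^2)/1 = 7/1 = 7: (m_3, d_3) = (m_1, d_1) = (7, 7), so from here the quotients repeat a_1, a_2; the period length is 2.
Hence the expansion of sqrt(56) is a_0 = 7 followed by the repeating block 2, 14 (period 2).

[7; (2, 14)]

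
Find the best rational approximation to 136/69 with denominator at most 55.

Expand x = 136/69 as a continued fraction with the Euclidean algorithm:
  136 = 1*69 + 67, so a_0 = 1.
  69 = 1*67 + 2, so a_1 = 1.
  67 = 33*2 + 1, so a_2 = 33.
  2 = 2*1 + 0, so a_3 = 2.
so x = [1; 1, 33, 2].
Convergents (p_i = a_i*p_{i-1} + p_{i-2}, q_i = a_i*q_{i-1} + q_{i-2} with p_{-2}=0, p_{-1}=1, q_{-2}=1, q_{-1}=0), until the denominator exceeds 55:
  i=0: a_0=1, p_0 = 1*1 + 0 = 1, q_0 = 1*0 + 1 = 1.
  i=1: a_1=1, p_1 = 1*1 + 1 = 2, q_1 = 1*1 + 0 = 1.
  i=2: a_2=33, p_2 = 33*2 + 1 = 67, q_2 = 33*1 + 1 = 34.
  i=3: a_3=2, p_3 = 2*67 + 2 = 136, q_3 = 2*34 + 1 = 69.
q_3 = 69 > 55, so the last convergent with denominator <= 55 is p_2/q_2 = 67/34.
The closest fraction with denominator <= 55 is either p_2/q_2 or the intermediate fraction (k*p_2 + p_1)/(k*q_2 + q_1) with the largest k >= 1 whose denominator stays <= 55; these approach x as k grows, and every other convergent or intermediate fraction in range is farther away.
Largest k: floor((55 - q_1)/q_2) = floor((55 - 1)/34) = 1.
That gives (1*67 + 2)/(1*34 + 1) = 69/35.
Compare the errors: |x - 67/34| = |136*34 - 67*69|/(69*34) = 1/2346, and |x - 69/35| = |136*35 - 69*69|/(69*35) = 1/2415.
Cross-multiplying, 1*2346 = 2346 < 2415 = 1*2415, so 1/2415 is smaller: the intermediate fraction 69/35 is closer to x than 67/34.

69/35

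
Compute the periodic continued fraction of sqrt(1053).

Write x_i = (sqrt(1053) + m_i)/d_i with (m_0, d_0) = (0, 1). a_0 = floor(sqrt(1053)) = 32, since 32^2 = 1024 <= 1053 < 1089 = 33^2.
Iterate m_{i+1} = d_i*a_i - m_i, d_{i+1} = (1053 - m_{i+1}^2)/d_i, a_{i+1} = floor((a_0 + m_{i+1})/d_{i+1}):
  m_1 = 1*32 - 0 = 32, d_1 = (1053 - 32^2)/1 = 29/1 = 29, a_1 = floor((32 + 32)/29) = 2.
  m_2 = 29*2 - 32 = 26, d_2 = (1053 - 26^2)/29 = 377/29 = 13, a_2 = floor((32 + 26)/13) = 4.
  m_3 = 13*4 - 26 = 26, d_3 = (1053 - 26^2)/13 = 377/13 = 29, a_3 = floor((32 + 26)/29) = 2.
  m_4 = 29*2 - 26 = 32, d_4 = (1053 - 32^2)/29 = 29/29 = 1, a_4 = floor((32 + 32)/1) = 64.
  m_5 = 1*64 - 32 = 32, d_5 = (1053 - 32^2)/1 = 29/1 = 29: (m_5, d_5) = (m_1, d_1) = (32, 29), so from here the quotients repeat a_1, ..., a_4; the period length is 4.
Hence the expansion of sqrt(1053) is a_0 = 32 followed by the repeating block 2, 4, 2, 64 (period 4).

[32; (2, 4, 2, 64)]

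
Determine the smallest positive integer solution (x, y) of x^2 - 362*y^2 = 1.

First expand sqrt(362) as a continued fraction. With x_i = (sqrt(362) + m_i)/d_i and (m_0, d_0) = (0, 1): a_0 = floor(sqrt(362)) = 19, since 19^2 = 361 <= 362 < 400 = 20^2.
Iterate m_{i+1} = d_i*a_i - m_i, d_{i+1} = (362 - m_{i+1}^2)/d_i, a_{i+1} = floor((a_0 + m_{i+1})/d_{i+1}):
  m_1 = 1*19 - 0 = 19, d_1 = (362 - 19^2)/1 = 1/1 = 1, a_1 = floor((19 + 19)/1) = 38.
  m_2 = 1*38 - 19 = 19, d_2 = (362 - 19^2)/1 = 1/1 = 1: (m_2, d_2) = (m_1, d_1) = (19, 1), so from here the quotient a_1 repeats; the period length is 1.
So sqrt(362) = [19; (38)] with period length k = 1.
k is odd, so (p_{k-1}, q_{k-1}) only solves x^2 - 362y^2 = -1 and the fundamental solution of x^2 - 362y^2 = 1 is (p_{2k-1}, q_{2k-1}) = (p_1, q_1); compute convergents through index 1, running through the period twice.
Convergents (p_i = a_i*p_{i-1} + p_{i-2}, q_i = a_i*q_{i-1} + q_{i-2} with p_{-2}=0, p_{-1}=1, q_{-2}=1, q_{-1}=0):
  i=0: a_0=19, p_0 = 19*1 + 0 = 19, q_0 = 19*0 + 1 = 1.
  i=1: a_1=38, p_1 = 38*19 + 1 = 723, q_1 = 38*1 + 0 = 38.
Indeed p_0^2 - 362*q_0^2 = 361 - 362 = -1, not +1.
Check: 723^2 - 362*38^2 = 522729 - 522728 = 1, so (x, y) = (723, 38) solves the equation, and by the theorem it is the least positive solution.

(x, y) = (723, 38)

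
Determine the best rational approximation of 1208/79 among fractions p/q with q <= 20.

Expand x = 1208/79 as a continued fraction with the Euclidean algorithm:
  1208 = 15*79 + 23, so a_0 = 15.
  79 = 3*23 + 10, so a_1 = 3.
  23 = 2*10 + 3, so a_2 = 2.
  10 = 3*3 + 1, so a_3 = 3.
  3 = 3*1 + 0, so a_4 = 3.
so x = [15; 3, 2, 3, 3].
Convergents (p_i = a_i*p_{i-1} + p_{i-2}, q_i = a_i*q_{i-1} + q_{i-2} with p_{-2}=0, p_{-1}=1, q_{-2}=1, q_{-1}=0), until the denominator exceeds 20:
  i=0: a_0=15, p_0 = 15*1 + 0 = 15, q_0 = 15*0 + 1 = 1.
  i=1: a_1=3, p_1 = 3*15 + 1 = 46, q_1 = 3*1 + 0 = 3.
  i=2: a_2=2, p_2 = 2*46 + 15 = 107, q_2 = 2*3 + 1 = 7.
  i=3: a_3=3, p_3 = 3*107 + 46 = 367, q_3 = 3*7 + 3 = 24.
q_3 = 24 > 20, so the last convergent with denominator <= 20 is p_2/q_2 = 107/7.
The closest fraction with denominator <= 20 is either p_2/q_2 or the intermediate fraction (k*p_2 + p_1)/(k*q_2 + q_1) with the largest k >= 1 whose denominator stays <= 20; these approach x as k grows, and every other convergent or intermediate fraction in range is farther away.
Largest k: floor((20 - q_1)/q_2) = floor((20 - 3)/7) = 2.
That gives (2*107 + 46)/(2*7 + 3) = 260/17.
Compare the errors: |x - 107/7| = |1208*7 - 107*79|/(79*7) = 3/553, and |x - 260/17| = |1208*17 - 260*79|/(79*17) = 4/1343.
Cross-multiplying, 4*553 = 2212 < 4029 = 3*1343, so 4/1343 is smaller: the intermediate fraction 260/17 is closer to x than 107/7.

260/17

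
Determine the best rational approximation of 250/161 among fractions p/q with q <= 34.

45/29

Expand x = 250/161 as a continued fraction with the Euclidean algorithm:
  250 = 1*161 + 89, so a_0 = 1.
  161 = 1*89 + 72, so a_1 = 1.
  89 = 1*72 + 17, so a_2 = 1.
  72 = 4*17 + 4, so a_3 = 4.
  17 = 4*4 + 1, so a_4 = 4.
  4 = 4*1 + 0, so a_5 = 4.
so x = [1; 1, 1, 4, 4, 4].
Convergents (p_i = a_i*p_{i-1} + p_{i-2}, q_i = a_i*q_{i-1} + q_{i-2} with p_{-2}=0, p_{-1}=1, q_{-2}=1, q_{-1}=0), until the denominator exceeds 34:
  i=0: a_0=1, p_0 = 1*1 + 0 = 1, q_0 = 1*0 + 1 = 1.
  i=1: a_1=1, p_1 = 1*1 + 1 = 2, q_1 = 1*1 + 0 = 1.
  i=2: a_2=1, p_2 = 1*2 + 1 = 3, q_2 = 1*1 + 1 = 2.
  i=3: a_3=4, p_3 = 4*3 + 2 = 14, q_3 = 4*2 + 1 = 9.
  i=4: a_4=4, p_4 = 4*14 + 3 = 59, q_4 = 4*9 + 2 = 38.
q_4 = 38 > 34, so the last convergent with denominator <= 34 is p_3/q_3 = 14/9.
The closest fraction with denominator <= 34 is either p_3/q_3 or the intermediate fraction (k*p_3 + p_2)/(k*q_3 + q_2) with the largest k >= 1 whose denominator stays <= 34; these approach x as k grows, and every other convergent or intermediate fraction in range is farther away.
Largest k: floor((34 - q_2)/q_3) = floor((34 - 2)/9) = 3.
That gives (3*14 + 3)/(3*9 + 2) = 45/29.
Compare the errors: |x - 14/9| = |250*9 - 14*161|/(161*9) = 4/1449, and |x - 45/29| = |250*29 - 45*161|/(161*29) = 5/4669.
Cross-multiplying, 5*1449 = 7245 < 18676 = 4*4669, so 5/4669 is smaller: the intermediate fraction 45/29 is closer to x than 14/9.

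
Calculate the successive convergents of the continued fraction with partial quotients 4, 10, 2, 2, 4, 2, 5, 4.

Using the convergent recurrence p_i = a_i*p_{i-1} + p_{i-2}, q_i = a_i*q_{i-1} + q_{i-2} with p_{-2}=0, p_{-1}=1, q_{-2}=1, q_{-1}=0:
  i=0: a_0=4, p_0 = 4*1 + 0 = 4, q_0 = 4*0 + 1 = 1.
  i=1: a_1=10, p_1 = 10*4 + 1 = 41, q_1 = 10*1 + 0 = 10.
  i=2: a_2=2, p_2 = 2*41 + 4 = 86, q_2 = 2*10 + 1 = 21.
  i=3: a_3=2, p_3 = 2*86 + 41 = 213, q_3 = 2*21 + 10 = 52.
  i=4: a_4=4, p_4 = 4*213 + 86 = 938, q_4 = 4*52 + 21 = 229.
  i=5: a_5=2, p_5 = 2*938 + 213 = 2089, q_5 = 2*229 + 52 = 510.
  i=6: a_6=5, p_6 = 5*2089 + 938 = 11383, q_6 = 5*510 + 229 = 2779.
  i=7: a_7=4, p_7 = 4*11383 + 2089 = 47621, q_7 = 4*2779 + 510 = 11626.

4/1, 41/10, 86/21, 213/52, 938/229, 2089/510, 11383/2779, 47621/11626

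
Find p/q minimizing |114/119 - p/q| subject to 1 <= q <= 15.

Expand x = 114/119 as a continued fraction with the Euclidean algorithm:
  114 = 0*119 + 114, so a_0 = 0.
  119 = 1*114 + 5, so a_1 = 1.
  114 = 22*5 + 4, so a_2 = 22.
  5 = 1*4 + 1, so a_3 = 1.
  4 = 4*1 + 0, so a_4 = 4.
so x = [0; 1, 22, 1, 4].
Convergents (p_i = a_i*p_{i-1} + p_{i-2}, q_i = a_i*q_{i-1} + q_{i-2} with p_{-2}=0, p_{-1}=1, q_{-2}=1, q_{-1}=0), until the denominator exceeds 15:
  i=0: a_0=0, p_0 = 0*1 + 0 = 0, q_0 = 0*0 + 1 = 1.
  i=1: a_1=1, p_1 = 1*0 + 1 = 1, q_1 = 1*1 + 0 = 1.
  i=2: a_2=22, p_2 = 22*1 + 0 = 22, q_2 = 22*1 + 1 = 23.
q_2 = 23 > 15, so the last convergent with denominator <= 15 is p_1/q_1 = 1/1.
The closest fraction with denominator <= 15 is either p_1/q_1 or the intermediate fraction (k*p_1 + p_0)/(k*q_1 + q_0) with the largest k >= 1 whose denominator stays <= 15; these approach x as k grows, and every other convergent or intermediate fraction in range is farther away.
Largest k: floor((15 - q_0)/q_1) = floor((15 - 1)/1) = 14.
That gives (14*1 + 0)/(14*1 + 1) = 14/15.
Compare the errors: |x - 1/1| = |114*1 - 1*119|/(119*1) = 5/119, and |x - 14/15| = |114*15 - 14*119|/(119*15) = 44/1785.
Cross-multiplying, 44*119 = 5236 < 8925 = 5*1785, so 44/1785 is smaller: the intermediate fraction 14/15 is closer to x than 1/1.

14/15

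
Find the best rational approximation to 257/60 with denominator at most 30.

30/7

Expand x = 257/60 as a continued fraction with the Euclidean algorithm:
  257 = 4*60 + 17, so a_0 = 4.
  60 = 3*17 + 9, so a_1 = 3.
  17 = 1*9 + 8, so a_2 = 1.
  9 = 1*8 + 1, so a_3 = 1.
  8 = 8*1 + 0, so a_4 = 8.
so x = [4; 3, 1, 1, 8].
Convergents (p_i = a_i*p_{i-1} + p_{i-2}, q_i = a_i*q_{i-1} + q_{i-2} with p_{-2}=0, p_{-1}=1, q_{-2}=1, q_{-1}=0), until the denominator exceeds 30:
  i=0: a_0=4, p_0 = 4*1 + 0 = 4, q_0 = 4*0 + 1 = 1.
  i=1: a_1=3, p_1 = 3*4 + 1 = 13, q_1 = 3*1 + 0 = 3.
  i=2: a_2=1, p_2 = 1*13 + 4 = 17, q_2 = 1*3 + 1 = 4.
  i=3: a_3=1, p_3 = 1*17 + 13 = 30, q_3 = 1*4 + 3 = 7.
  i=4: a_4=8, p_4 = 8*30 + 17 = 257, q_4 = 8*7 + 4 = 60.
q_4 = 60 > 30, so the last convergent with denominator <= 30 is p_3/q_3 = 30/7.
The closest fraction with denominator <= 30 is either p_3/q_3 or the intermediate fraction (k*p_3 + p_2)/(k*q_3 + q_2) with the largest k >= 1 whose denominator stays <= 30; these approach x as k grows, and every other convergent or intermediate fraction in range is farther away.
Largest k: floor((30 - q_2)/q_3) = floor((30 - 4)/7) = 3.
That gives (3*30 + 17)/(3*7 + 4) = 107/25.
Compare the errors: |x - 30/7| = |257*7 - 30*60|/(60*7) = 1/420, and |x - 107/25| = |257*25 - 107*60|/(60*25) = 5/1500.
Cross-multiplying, 1*1500 = 1500 < 2100 = 5*420, so 1/420 is smaller: the convergent 30/7 is closer to x than 107/25.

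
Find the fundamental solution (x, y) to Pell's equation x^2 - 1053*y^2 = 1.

(x, y) = (649, 20)

First expand sqrt(1053) as a continued fraction. With x_i = (sqrt(1053) + m_i)/d_i and (m_0, d_0) = (0, 1): a_0 = floor(sqrt(1053)) = 32, since 32^2 = 1024 <= 1053 < 1089 = 33^2.
Iterate m_{i+1} = d_i*a_i - m_i, d_{i+1} = (1053 - m_{i+1}^2)/d_i, a_{i+1} = floor((a_0 + m_{i+1})/d_{i+1}):
  m_1 = 1*32 - 0 = 32, d_1 = (1053 - 32^2)/1 = 29/1 = 29, a_1 = floor((32 + 32)/29) = 2.
  m_2 = 29*2 - 32 = 26, d_2 = (1053 - 26^2)/29 = 377/29 = 13, a_2 = floor((32 + 26)/13) = 4.
  m_3 = 13*4 - 26 = 26, d_3 = (1053 - 26^2)/13 = 377/13 = 29, a_3 = floor((32 + 26)/29) = 2.
  m_4 = 29*2 - 26 = 32, d_4 = (1053 - 32^2)/29 = 29/29 = 1, a_4 = floor((32 + 32)/1) = 64.
  m_5 = 1*64 - 32 = 32, d_5 = (1053 - 32^2)/1 = 29/1 = 29: (m_5, d_5) = (m_1, d_1) = (32, 29), so from here the quotients repeat a_1, ..., a_4; the period length is 4.
So sqrt(1053) = [32; (2, 4, 2, 64)] with period length k = 4.
k is even, so the fundamental solution of x^2 - 1053y^2 = 1 is (p_{k-1}, q_{k-1}) = (p_3, q_3); compute convergents through index 3.
Convergents (p_i = a_i*p_{i-1} + p_{i-2}, q_i = a_i*q_{i-1} + q_{i-2} with p_{-2}=0, p_{-1}=1, q_{-2}=1, q_{-1}=0):
  i=0: a_0=32, p_0 = 32*1 + 0 = 32, q_0 = 32*0 + 1 = 1.
  i=1: a_1=2, p_1 = 2*32 + 1 = 65, q_1 = 2*1 + 0 = 2.
  i=2: a_2=4, p_2 = 4*65 + 32 = 292, q_2 = 4*2 + 1 = 9.
  i=3: a_3=2, p_3 = 2*292 + 65 = 649, q_3 = 2*9 + 2 = 20.
Check: 649^2 - 1053*20^2 = 421201 - 421200 = 1, so (x, y) = (649, 20) solves the equation, and by the theorem it is the least positive solution.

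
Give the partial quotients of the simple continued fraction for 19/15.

[1; 3, 1, 3]

Run the Euclidean algorithm on 19 and 15; the successive quotients are the partial quotients a_0, a_1, ... (each step inverts the fractional part left over by the previous one):
  19 = 1*15 + 4, so a_0 = 1.
  15 = 3*4 + 3, so a_1 = 3.
  4 = 1*3 + 1, so a_2 = 1.
  3 = 3*1 + 0, so a_3 = 3.
The remainder reaches 0 after 4 divisions, so the expansion has 4 partial quotients, read off in order.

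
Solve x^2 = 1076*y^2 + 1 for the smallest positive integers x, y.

(x, y) = (13449, 410)

First expand sqrt(1076) as a continued fraction. With x_i = (sqrt(1076) + m_i)/d_i and (m_0, d_0) = (0, 1): a_0 = floor(sqrt(1076)) = 32, since 32^2 = 1024 <= 1076 < 1089 = 33^2.
Iterate m_{i+1} = d_i*a_i - m_i, d_{i+1} = (1076 - m_{i+1}^2)/d_i, a_{i+1} = floor((a_0 + m_{i+1})/d_{i+1}):
  m_1 = 1*32 - 0 = 32, d_1 = (1076 - 32^2)/1 = 52/1 = 52, a_1 = floor((32 + 32)/52) = 1.
  m_2 = 52*1 - 32 = 20, d_2 = (1076 - 20^2)/52 = 676/52 = 13, a_2 = floor((32 + 20)/13) = 4.
  m_3 = 13*4 - 20 = 32, d_3 = (1076 - 32^2)/13 = 52/13 = 4, a_3 = floor((32 + 32)/4) = 16.
  m_4 = 4*16 - 32 = 32, d_4 = (1076 - 32^2)/4 = 52/4 = 13, a_4 = floor((32 + 32)/13) = 4.
  m_5 = 13*4 - 32 = 20, d_5 = (1076 - 20^2)/13 = 676/13 = 52, a_5 = floor((32 + 20)/52) = 1.
  m_6 = 52*1 - 20 = 32, d_6 = (1076 - 32^2)/52 = 52/52 = 1, a_6 = floor((32 + 32)/1) = 64.
  m_7 = 1*64 - 32 = 32, d_7 = (1076 - 32^2)/1 = 52/1 = 52: (m_7, d_7) = (m_1, d_1) = (32, 52), so from here the quotients repeat a_1, ..., a_6; the period length is 6.
So sqrt(1076) = [32; (1, 4, 16, 4, 1, 64)] with period length k = 6.
k is even, so the fundamental solution of x^2 - 1076y^2 = 1 is (p_{k-1}, q_{k-1}) = (p_5, q_5); compute convergents through index 5.
Convergents (p_i = a_i*p_{i-1} + p_{i-2}, q_i = a_i*q_{i-1} + q_{i-2} with p_{-2}=0, p_{-1}=1, q_{-2}=1, q_{-1}=0):
  i=0: a_0=32, p_0 = 32*1 + 0 = 32, q_0 = 32*0 + 1 = 1.
  i=1: a_1=1, p_1 = 1*32 + 1 = 33, q_1 = 1*1 + 0 = 1.
  i=2: a_2=4, p_2 = 4*33 + 32 = 164, q_2 = 4*1 + 1 = 5.
  i=3: a_3=16, p_3 = 16*164 + 33 = 2657, q_3 = 16*5 + 1 = 81.
  i=4: a_4=4, p_4 = 4*2657 + 164 = 10792, q_4 = 4*81 + 5 = 329.
  i=5: a_5=1, p_5 = 1*10792 + 2657 = 13449, q_5 = 1*329 + 81 = 410.
Check: 13449^2 - 1076*410^2 = 180875601 - 180875600 = 1, so (x, y) = (13449, 410) solves the equation, and by the theorem it is the least positive solution.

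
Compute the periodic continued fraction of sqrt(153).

Write x_i = (sqrt(153) + m_i)/d_i with (m_0, d_0) = (0, 1). a_0 = floor(sqrt(153)) = 12, since 12^2 = 144 <= 153 < 169 = 13^2.
Iterate m_{i+1} = d_i*a_i - m_i, d_{i+1} = (153 - m_{i+1}^2)/d_i, a_{i+1} = floor((a_0 + m_{i+1})/d_{i+1}):
  m_1 = 1*12 - 0 = 12, d_1 = (153 - 12^2)/1 = 9/1 = 9, a_1 = floor((12 + 12)/9) = 2.
  m_2 = 9*2 - 12 = 6, d_2 = (153 - 6^2)/9 = 117/9 = 13, a_2 = floor((12 + 6)/13) = 1.
  m_3 = 13*1 - 6 = 7, d_3 = (153 - 7^2)/13 = 104/13 = 8, a_3 = floor((12 + 7)/8) = 2.
  m_4 = 8*2 - 7 = 9, d_4 = (153 - 9^2)/8 = 72/8 = 9, a_4 = floor((12 + 9)/9) = 2.
  m_5 = 9*2 - 9 = 9, d_5 = (153 - 9^2)/9 = 72/9 = 8, a_5 = floor((12 + 9)/8) = 2.
  m_6 = 8*2 - 9 = 7, d_6 = (153 - 7^2)/8 = 104/8 = 13, a_6 = floor((12 + 7)/13) = 1.
  m_7 = 13*1 - 7 = 6, d_7 = (153 - 6^2)/13 = 117/13 = 9, a_7 = floor((12 + 6)/9) = 2.
  m_8 = 9*2 - 6 = 12, d_8 = (153 - 12^2)/9 = 9/9 = 1, a_8 = floor((12 + 12)/1) = 24.
  m_9 = 1*24 - 12 = 12, d_9 = (153 - 12^2)/1 = 9/1 = 9: (m_9, d_9) = (m_1, d_1) = (12, 9), so from here the quotients repeat a_1, ..., a_8; the period length is 8.
Hence the expansion of sqrt(153) is a_0 = 12 followed by the repeating block 2, 1, 2, 2, 2, 1, 2, 24 (period 8).

[12; (2, 1, 2, 2, 2, 1, 2, 24)]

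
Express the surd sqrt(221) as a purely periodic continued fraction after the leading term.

Write x_i = (sqrt(221) + m_i)/d_i with (m_0, d_0) = (0, 1). a_0 = floor(sqrt(221)) = 14, since 14^2 = 196 <= 221 < 225 = 15^2.
Iterate m_{i+1} = d_i*a_i - m_i, d_{i+1} = (221 - m_{i+1}^2)/d_i, a_{i+1} = floor((a_0 + m_{i+1})/d_{i+1}):
  m_1 = 1*14 - 0 = 14, d_1 = (221 - 14^2)/1 = 25/1 = 25, a_1 = floor((14 + 14)/25) = 1.
  m_2 = 25*1 - 14 = 11, d_2 = (221 - 11^2)/25 = 100/25 = 4, a_2 = floor((14 + 11)/4) = 6.
  m_3 = 4*6 - 11 = 13, d_3 = (221 - 13^2)/4 = 52/4 = 13, a_3 = floor((14 + 13)/13) = 2.
  m_4 = 13*2 - 13 = 13, d_4 = (221 - 13^2)/13 = 52/13 = 4, a_4 = floor((14 + 13)/4) = 6.
  m_5 = 4*6 - 13 = 11, d_5 = (221 - 11^2)/4 = 100/4 = 25, a_5 = floor((14 + 11)/25) = 1.
  m_6 = 25*1 - 11 = 14, d_6 = (221 - 14^2)/25 = 25/25 = 1, a_6 = floor((14 + 14)/1) = 28.
  m_7 = 1*28 - 14 = 14, d_7 = (221 - 14^2)/1 = 25/1 = 25: (m_7, d_7) = (m_1, d_1) = (14, 25), so from here the quotients repeat a_1, ..., a_6; the period length is 6.
Hence the expansion of sqrt(221) is a_0 = 14 followed by the repeating block 1, 6, 2, 6, 1, 28 (period 6).

[14; (1, 6, 2, 6, 1, 28)]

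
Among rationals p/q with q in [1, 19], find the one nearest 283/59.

24/5

Expand x = 283/59 as a continued fraction with the Euclidean algorithm:
  283 = 4*59 + 47, so a_0 = 4.
  59 = 1*47 + 12, so a_1 = 1.
  47 = 3*12 + 11, so a_2 = 3.
  12 = 1*11 + 1, so a_3 = 1.
  11 = 11*1 + 0, so a_4 = 11.
so x = [4; 1, 3, 1, 11].
Convergents (p_i = a_i*p_{i-1} + p_{i-2}, q_i = a_i*q_{i-1} + q_{i-2} with p_{-2}=0, p_{-1}=1, q_{-2}=1, q_{-1}=0), until the denominator exceeds 19:
  i=0: a_0=4, p_0 = 4*1 + 0 = 4, q_0 = 4*0 + 1 = 1.
  i=1: a_1=1, p_1 = 1*4 + 1 = 5, q_1 = 1*1 + 0 = 1.
  i=2: a_2=3, p_2 = 3*5 + 4 = 19, q_2 = 3*1 + 1 = 4.
  i=3: a_3=1, p_3 = 1*19 + 5 = 24, q_3 = 1*4 + 1 = 5.
  i=4: a_4=11, p_4 = 11*24 + 19 = 283, q_4 = 11*5 + 4 = 59.
q_4 = 59 > 19, so the last convergent with denominator <= 19 is p_3/q_3 = 24/5.
The closest fraction with denominator <= 19 is either p_3/q_3 or the intermediate fraction (k*p_3 + p_2)/(k*q_3 + q_2) with the largest k >= 1 whose denominator stays <= 19; these approach x as k grows, and every other convergent or intermediate fraction in range is farther away.
Largest k: floor((19 - q_2)/q_3) = floor((19 - 4)/5) = 3.
That gives (3*24 + 19)/(3*5 + 4) = 91/19.
Compare the errors: |x - 24/5| = |283*5 - 24*59|/(59*5) = 1/295, and |x - 91/19| = |283*19 - 91*59|/(59*19) = 8/1121.
Cross-multiplying, 1*1121 = 1121 < 2360 = 8*295, so 1/295 is smaller: the convergent 24/5 is closer to x than 91/19.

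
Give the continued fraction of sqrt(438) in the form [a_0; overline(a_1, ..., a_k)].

[20; overline(1, 12, 1, 40)]

Write x_i = (sqrt(438) + m_i)/d_i with (m_0, d_0) = (0, 1). a_0 = floor(sqrt(438)) = 20, since 20^2 = 400 <= 438 < 441 = 21^2.
Iterate m_{i+1} = d_i*a_i - m_i, d_{i+1} = (438 - m_{i+1}^2)/d_i, a_{i+1} = floor((a_0 + m_{i+1})/d_{i+1}):
  m_1 = 1*20 - 0 = 20, d_1 = (438 - 20^2)/1 = 38/1 = 38, a_1 = floor((20 + 20)/38) = 1.
  m_2 = 38*1 - 20 = 18, d_2 = (438 - 18^2)/38 = 114/38 = 3, a_2 = floor((20 + 18)/3) = 12.
  m_3 = 3*12 - 18 = 18, d_3 = (438 - 18^2)/3 = 114/3 = 38, a_3 = floor((20 + 18)/38) = 1.
  m_4 = 38*1 - 18 = 20, d_4 = (438 - 20^2)/38 = 38/38 = 1, a_4 = floor((20 + 20)/1) = 40.
  m_5 = 1*40 - 20 = 20, d_5 = (438 - 20^2)/1 = 38/1 = 38: (m_5, d_5) = (m_1, d_1) = (20, 38), so from here the quotients repeat a_1, ..., a_4; the period length is 4.
Hence the expansion of sqrt(438) is a_0 = 20 followed by the repeating block 1, 12, 1, 40 (period 4).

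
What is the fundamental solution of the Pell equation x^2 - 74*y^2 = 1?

First expand sqrt(74) as a continued fraction. With x_i = (sqrt(74) + m_i)/d_i and (m_0, d_0) = (0, 1): a_0 = floor(sqrt(74)) = 8, since 8^2 = 64 <= 74 < 81 = 9^2.
Iterate m_{i+1} = d_i*a_i - m_i, d_{i+1} = (74 - m_{i+1}^2)/d_i, a_{i+1} = floor((a_0 + m_{i+1})/d_{i+1}):
  m_1 = 1*8 - 0 = 8, d_1 = (74 - 8^2)/1 = 10/1 = 10, a_1 = floor((8 + 8)/10) = 1.
  m_2 = 10*1 - 8 = 2, d_2 = (74 - 2^2)/10 = 70/10 = 7, a_2 = floor((8 + 2)/7) = 1.
  m_3 = 7*1 - 2 = 5, d_3 = (74 - 5^2)/7 = 49/7 = 7, a_3 = floor((8 + 5)/7) = 1.
  m_4 = 7*1 - 5 = 2, d_4 = (74 - 2^2)/7 = 70/7 = 10, a_4 = floor((8 + 2)/10) = 1.
  m_5 = 10*1 - 2 = 8, d_5 = (74 - 8^2)/10 = 10/10 = 1, a_5 = floor((8 + 8)/1) = 16.
  m_6 = 1*16 - 8 = 8, d_6 = (74 - 8^2)/1 = 10/1 = 10: (m_6, d_6) = (m_1, d_1) = (8, 10), so from here the quotients repeat a_1, ..., a_5; the period length is 5.
So sqrt(74) = [8; (1, 1, 1, 1, 16)] with period length k = 5.
k is odd, so (p_{k-1}, q_{k-1}) only solves x^2 - 74y^2 = -1 and the fundamental solution of x^2 - 74y^2 = 1 is (p_{2k-1}, q_{2k-1}) = (p_9, q_9); compute convergents through index 9, running through the period twice.
Convergents (p_i = a_i*p_{i-1} + p_{i-2}, q_i = a_i*q_{i-1} + q_{i-2} with p_{-2}=0, p_{-1}=1, q_{-2}=1, q_{-1}=0):
  i=0: a_0=8, p_0 = 8*1 + 0 = 8, q_0 = 8*0 + 1 = 1.
  i=1: a_1=1, p_1 = 1*8 + 1 = 9, q_1 = 1*1 + 0 = 1.
  i=2: a_2=1, p_2 = 1*9 + 8 = 17, q_2 = 1*1 + 1 = 2.
  i=3: a_3=1, p_3 = 1*17 + 9 = 26, q_3 = 1*2 + 1 = 3.
  i=4: a_4=1, p_4 = 1*26 + 17 = 43, q_4 = 1*3 + 2 = 5.
  i=5: a_5=16, p_5 = 16*43 + 26 = 714, q_5 = 16*5 + 3 = 83.
  i=6: a_6=1, p_6 = 1*714 + 43 = 757, q_6 = 1*83 + 5 = 88.
  i=7: a_7=1, p_7 = 1*757 + 714 = 1471, q_7 = 1*88 + 83 = 171.
  i=8: a_8=1, p_8 = 1*1471 + 757 = 2228, q_8 = 1*171 + 88 = 259.
  i=9: a_9=1, p_9 = 1*2228 + 1471 = 3699, q_9 = 1*259 + 171 = 430.
Indeed p_4^2 - 74*q_4^2 = 1849 - 1850 = -1, not +1.
Check: 3699^2 - 74*430^2 = 13682601 - 13682600 = 1, so (x, y) = (3699, 430) solves the equation, and by the theorem it is the least positive solution.

(x, y) = (3699, 430)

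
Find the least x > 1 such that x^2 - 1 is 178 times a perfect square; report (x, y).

(x, y) = (1601, 120)

First expand sqrt(178) as a continued fraction. With x_i = (sqrt(178) + m_i)/d_i and (m_0, d_0) = (0, 1): a_0 = floor(sqrt(178)) = 13, since 13^2 = 169 <= 178 < 196 = 14^2.
Iterate m_{i+1} = d_i*a_i - m_i, d_{i+1} = (178 - m_{i+1}^2)/d_i, a_{i+1} = floor((a_0 + m_{i+1})/d_{i+1}):
  m_1 = 1*13 - 0 = 13, d_1 = (178 - 13^2)/1 = 9/1 = 9, a_1 = floor((13 + 13)/9) = 2.
  m_2 = 9*2 - 13 = 5, d_2 = (178 - 5^2)/9 = 153/9 = 17, a_2 = floor((13 + 5)/17) = 1.
  m_3 = 17*1 - 5 = 12, d_3 = (178 - 12^2)/17 = 34/17 = 2, a_3 = floor((13 + 12)/2) = 12.
  m_4 = 2*12 - 12 = 12, d_4 = (178 - 12^2)/2 = 34/2 = 17, a_4 = floor((13 + 12)/17) = 1.
  m_5 = 17*1 - 12 = 5, d_5 = (178 - 5^2)/17 = 153/17 = 9, a_5 = floor((13 + 5)/9) = 2.
  m_6 = 9*2 - 5 = 13, d_6 = (178 - 13^2)/9 = 9/9 = 1, a_6 = floor((13 + 13)/1) = 26.
  m_7 = 1*26 - 13 = 13, d_7 = (178 - 13^2)/1 = 9/1 = 9: (m_7, d_7) = (m_1, d_1) = (13, 9), so from here the quotients repeat a_1, ..., a_6; the period length is 6.
So sqrt(178) = [13; (2, 1, 12, 1, 2, 26)] with period length k = 6.
k is even, so the fundamental solution of x^2 - 178y^2 = 1 is (p_{k-1}, q_{k-1}) = (p_5, q_5); compute convergents through index 5.
Convergents (p_i = a_i*p_{i-1} + p_{i-2}, q_i = a_i*q_{i-1} + q_{i-2} with p_{-2}=0, p_{-1}=1, q_{-2}=1, q_{-1}=0):
  i=0: a_0=13, p_0 = 13*1 + 0 = 13, q_0 = 13*0 + 1 = 1.
  i=1: a_1=2, p_1 = 2*13 + 1 = 27, q_1 = 2*1 + 0 = 2.
  i=2: a_2=1, p_2 = 1*27 + 13 = 40, q_2 = 1*2 + 1 = 3.
  i=3: a_3=12, p_3 = 12*40 + 27 = 507, q_3 = 12*3 + 2 = 38.
  i=4: a_4=1, p_4 = 1*507 + 40 = 547, q_4 = 1*38 + 3 = 41.
  i=5: a_5=2, p_5 = 2*547 + 507 = 1601, q_5 = 2*41 + 38 = 120.
Check: 1601^2 - 178*120^2 = 2563201 - 2563200 = 1, so (x, y) = (1601, 120) solves the equation, and by the theorem it is the least positive solution.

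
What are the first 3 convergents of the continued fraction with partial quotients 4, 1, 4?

Using the convergent recurrence p_i = a_i*p_{i-1} + p_{i-2}, q_i = a_i*q_{i-1} + q_{i-2} with p_{-2}=0, p_{-1}=1, q_{-2}=1, q_{-1}=0:
  i=0: a_0=4, p_0 = 4*1 + 0 = 4, q_0 = 4*0 + 1 = 1.
  i=1: a_1=1, p_1 = 1*4 + 1 = 5, q_1 = 1*1 + 0 = 1.
  i=2: a_2=4, p_2 = 4*5 + 4 = 24, q_2 = 4*1 + 1 = 5.

4/1, 5/1, 24/5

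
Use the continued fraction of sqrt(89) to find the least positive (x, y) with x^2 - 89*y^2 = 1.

First expand sqrt(89) as a continued fraction. With x_i = (sqrt(89) + m_i)/d_i and (m_0, d_0) = (0, 1): a_0 = floor(sqrt(89)) = 9, since 9^2 = 81 <= 89 < 100 = 10^2.
Iterate m_{i+1} = d_i*a_i - m_i, d_{i+1} = (89 - m_{i+1}^2)/d_i, a_{i+1} = floor((a_0 + m_{i+1})/d_{i+1}):
  m_1 = 1*9 - 0 = 9, d_1 = (89 - 9^2)/1 = 8/1 = 8, a_1 = floor((9 + 9)/8) = 2.
  m_2 = 8*2 - 9 = 7, d_2 = (89 - 7^2)/8 = 40/8 = 5, a_2 = floor((9 + 7)/5) = 3.
  m_3 = 5*3 - 7 = 8, d_3 = (89 - 8^2)/5 = 25/5 = 5, a_3 = floor((9 + 8)/5) = 3.
  m_4 = 5*3 - 8 = 7, d_4 = (89 - 7^2)/5 = 40/5 = 8, a_4 = floor((9 + 7)/8) = 2.
  m_5 = 8*2 - 7 = 9, d_5 = (89 - 9^2)/8 = 8/8 = 1, a_5 = floor((9 + 9)/1) = 18.
  m_6 = 1*18 - 9 = 9, d_6 = (89 - 9^2)/1 = 8/1 = 8: (m_6, d_6) = (m_1, d_1) = (9, 8), so from here the quotients repeat a_1, ..., a_5; the period length is 5.
So sqrt(89) = [9; (2, 3, 3, 2, 18)] with period length k = 5.
k is odd, so (p_{k-1}, q_{k-1}) only solves x^2 - 89y^2 = -1 and the fundamental solution of x^2 - 89y^2 = 1 is (p_{2k-1}, q_{2k-1}) = (p_9, q_9); compute convergents through index 9, running through the period twice.
Convergents (p_i = a_i*p_{i-1} + p_{i-2}, q_i = a_i*q_{i-1} + q_{i-2} with p_{-2}=0, p_{-1}=1, q_{-2}=1, q_{-1}=0):
  i=0: a_0=9, p_0 = 9*1 + 0 = 9, q_0 = 9*0 + 1 = 1.
  i=1: a_1=2, p_1 = 2*9 + 1 = 19, q_1 = 2*1 + 0 = 2.
  i=2: a_2=3, p_2 = 3*19 + 9 = 66, q_2 = 3*2 + 1 = 7.
  i=3: a_3=3, p_3 = 3*66 + 19 = 217, q_3 = 3*7 + 2 = 23.
  i=4: a_4=2, p_4 = 2*217 + 66 = 500, q_4 = 2*23 + 7 = 53.
  i=5: a_5=18, p_5 = 18*500 + 217 = 9217, q_5 = 18*53 + 23 = 977.
  i=6: a_6=2, p_6 = 2*9217 + 500 = 18934, q_6 = 2*977 + 53 = 2007.
  i=7: a_7=3, p_7 = 3*18934 + 9217 = 66019, q_7 = 3*2007 + 977 = 6998.
  i=8: a_8=3, p_8 = 3*66019 + 18934 = 216991, q_8 = 3*6998 + 2007 = 23001.
  i=9: a_9=2, p_9 = 2*216991 + 66019 = 500001, q_9 = 2*23001 + 6998 = 53000.
Indeed p_4^2 - 89*q_4^2 = 250000 - 250001 = -1, not +1.
Check: 500001^2 - 89*53000^2 = 250001000001 - 250001000000 = 1, so (x, y) = (500001, 53000) solves the equation, and by the theorem it is the least positive solution.

(x, y) = (500001, 53000)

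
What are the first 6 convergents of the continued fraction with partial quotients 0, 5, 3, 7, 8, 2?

Using the convergent recurrence p_i = a_i*p_{i-1} + p_{i-2}, q_i = a_i*q_{i-1} + q_{i-2} with p_{-2}=0, p_{-1}=1, q_{-2}=1, q_{-1}=0:
  i=0: a_0=0, p_0 = 0*1 + 0 = 0, q_0 = 0*0 + 1 = 1.
  i=1: a_1=5, p_1 = 5*0 + 1 = 1, q_1 = 5*1 + 0 = 5.
  i=2: a_2=3, p_2 = 3*1 + 0 = 3, q_2 = 3*5 + 1 = 16.
  i=3: a_3=7, p_3 = 7*3 + 1 = 22, q_3 = 7*16 + 5 = 117.
  i=4: a_4=8, p_4 = 8*22 + 3 = 179, q_4 = 8*117 + 16 = 952.
  i=5: a_5=2, p_5 = 2*179 + 22 = 380, q_5 = 2*952 + 117 = 2021.

0/1, 1/5, 3/16, 22/117, 179/952, 380/2021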